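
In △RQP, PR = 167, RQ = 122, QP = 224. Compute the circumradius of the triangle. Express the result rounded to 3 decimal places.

113.895

By the law of cosines, cos R = (PR² + RQ² − QP²) / (2·PR·RQ) ≈ -0.18168, so ∠R ≈ 100.47°.
Circumradius = QP/(2 sin R) ≈ 113.9.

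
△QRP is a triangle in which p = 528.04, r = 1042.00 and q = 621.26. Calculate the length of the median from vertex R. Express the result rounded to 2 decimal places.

Median from R: ½√(2·p² + 2·q² − r²) ≈ 246.89.

246.89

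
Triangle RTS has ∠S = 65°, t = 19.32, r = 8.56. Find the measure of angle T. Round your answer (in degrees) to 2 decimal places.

By the law of cosines, s² = r² + t² − 2·r·t·cos S = 306.75, so s ≈ 17.514.
Law of cosines again: cos T = (s² + r² − t²)/(2·s·r) ≈ 0.02255, so ∠T ≈ 88.71°.

∠T ≈ 88.71°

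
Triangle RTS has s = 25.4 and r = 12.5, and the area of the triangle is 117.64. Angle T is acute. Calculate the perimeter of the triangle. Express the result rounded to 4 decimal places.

From area = ½·s·r·sin T, we get sin T = 2·area/(s·r) ≈ 0.74104.
Taking the acute solution, ∠T ≈ 47.82°.
Law of cosines then gives t ≈ 19.366.
Perimeter = 12.5 + 19.366 + 25.4 = 57.266.

perimeter ≈ 57.2657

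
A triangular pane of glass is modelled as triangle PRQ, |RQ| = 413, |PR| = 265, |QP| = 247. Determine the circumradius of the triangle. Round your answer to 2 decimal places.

By the law of cosines, cos P = (|QP|² + |PR|² − |RQ|²) / (2·|QP|·|PR|) ≈ -0.30047, so ∠P ≈ 1.8760 rad.
Circumradius = |RQ|/(2 sin P) ≈ 216.5.

216.50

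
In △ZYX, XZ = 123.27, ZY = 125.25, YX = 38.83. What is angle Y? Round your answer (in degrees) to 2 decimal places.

By the law of cosines, cos Y = (ZY² + YX² − XZ²) / (2·ZY·YX) ≈ 0.20560, so ∠Y ≈ 78.14°.

78.14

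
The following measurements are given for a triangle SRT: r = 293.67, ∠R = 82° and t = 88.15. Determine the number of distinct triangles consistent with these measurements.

t·sin R = 88.15·sin(82°) ≈ 87.29.
Since r ≥ t, exactly one triangle exists.

1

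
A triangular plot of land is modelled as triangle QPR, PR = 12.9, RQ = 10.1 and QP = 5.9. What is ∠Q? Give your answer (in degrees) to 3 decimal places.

∠Q ≈ 104.376°

By the law of cosines, cos Q = (RQ² + QP² − PR²) / (2·RQ·QP) ≈ -0.24828, so ∠Q ≈ 104.38°.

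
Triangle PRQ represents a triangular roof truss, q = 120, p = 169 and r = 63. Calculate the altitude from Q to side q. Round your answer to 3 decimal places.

46.536

Semiperimeter s = (169 + 63 + 120)/2 = 176.
Heron's formula: area = √(176·7·113·56) ≈ 2792.1.
The altitude from Q has length 2·area/q ≈ 46.536.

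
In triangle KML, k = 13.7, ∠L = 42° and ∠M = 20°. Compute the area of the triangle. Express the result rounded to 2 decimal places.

The third angle is ∠K = 180° − ∠M − ∠L = 118.00°.
Law of sines: m = k·sin M/sin K ≈ 5.3069.
Law of sines: l = k·sin L/sin K ≈ 10.382.
Area = ½·k·m·sin L ≈ 24.324.

24.32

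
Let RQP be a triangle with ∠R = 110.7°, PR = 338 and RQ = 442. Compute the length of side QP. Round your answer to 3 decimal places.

By the law of cosines, QP² = PR² + RQ² − 2·PR·RQ·cos R = 4.1522e+05, so QP ≈ 644.38.

644.378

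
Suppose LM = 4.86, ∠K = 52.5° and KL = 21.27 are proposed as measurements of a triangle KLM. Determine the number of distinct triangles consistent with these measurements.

KL·sin K = 21.27·sin(52.5°) ≈ 16.87.
Since LM = 4.86 < 16.87 = KL sin K, no triangle exists.

0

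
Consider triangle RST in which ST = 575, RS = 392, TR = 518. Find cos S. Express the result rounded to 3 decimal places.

cos S ≈ 0.479

By the law of cosines, cos S = (RS² + ST² − TR²) / (2·RS·ST) ≈ 0.47907, so ∠S ≈ 61.38°.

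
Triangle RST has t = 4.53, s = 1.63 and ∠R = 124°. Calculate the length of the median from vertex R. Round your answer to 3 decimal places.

By the law of cosines, r² = s² + t² − 2·s·t·cos R = 31.436, so r ≈ 5.6068.
Median from R: ½√(2·s² + 2·t² − r²) ≈ 1.9313.

m_R ≈ 1.931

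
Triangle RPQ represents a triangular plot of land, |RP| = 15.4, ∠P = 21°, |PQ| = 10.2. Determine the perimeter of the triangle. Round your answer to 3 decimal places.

By the law of cosines, |QR|² = |RP|² + |PQ|² − 2·|RP|·|PQ|·cos P = 47.906, so |QR| ≈ 6.9214.
Semiperimeter s = (10.2+6.9214+15.4)/2 = 16.261.
Perimeter = 10.2 + 6.9214 + 15.4 = 32.521.

32.521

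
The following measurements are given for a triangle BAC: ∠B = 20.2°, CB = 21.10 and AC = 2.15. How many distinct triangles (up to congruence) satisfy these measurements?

CB·sin B = 21.10·sin(20.2°) ≈ 7.286.
Since AC = 2.15 < 7.286 = CB sin B, no triangle exists.

0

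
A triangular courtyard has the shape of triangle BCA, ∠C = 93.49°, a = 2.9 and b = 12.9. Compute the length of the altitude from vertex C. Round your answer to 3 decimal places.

h_C ≈ 2.788

By the law of cosines, c² = a² + b² − 2·a·b·cos C = 179.37, so c ≈ 13.393.
Area = ½·a·b·sin C ≈ 18.67.
The altitude from C has length 2·area/c ≈ 2.7881.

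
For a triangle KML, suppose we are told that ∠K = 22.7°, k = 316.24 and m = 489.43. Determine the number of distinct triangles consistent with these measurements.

m·sin K = 489.43·sin(22.7°) ≈ 188.9.
Since m sin K < k < m (188.9 < 316.24 < 489.43), two triangles exist.

2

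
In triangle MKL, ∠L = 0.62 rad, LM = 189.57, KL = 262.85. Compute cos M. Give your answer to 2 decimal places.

By the law of cosines, MK² = KL² + LM² − 2·KL·LM·cos L = 23918, so MK ≈ 154.66.
Law of cosines again: cos M = (LM² + MK² − KL²)/(2·LM·MK) ≈ -0.15750, so ∠M ≈ 1.729 rad.

cos M ≈ -0.16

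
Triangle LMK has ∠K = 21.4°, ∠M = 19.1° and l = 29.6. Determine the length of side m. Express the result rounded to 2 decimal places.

14.91

The third angle is ∠L = 180° − ∠M − ∠K = 139.50°.
Law of sines: m = l·sin M/sin L ≈ 14.914.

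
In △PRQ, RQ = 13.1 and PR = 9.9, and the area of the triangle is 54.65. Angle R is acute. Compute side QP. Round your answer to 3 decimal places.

From area = ½·PR·RQ·sin R, we get sin R = 2·area/(PR·RQ) ≈ 0.84278.
Taking the acute solution, ∠R ≈ 57.43°.
Law of cosines then gives QP ≈ 11.402.

11.402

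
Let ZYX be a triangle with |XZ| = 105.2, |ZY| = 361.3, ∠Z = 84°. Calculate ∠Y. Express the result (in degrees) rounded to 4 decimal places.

16.6291

By the law of cosines, |YX|² = |XZ|² + |ZY|² − 2·|XZ|·|ZY|·cos Z = 1.3366e+05, so |YX| ≈ 365.59.
Law of cosines again: cos Y = (|ZY|² + |YX|² − |XZ|²)/(2·|ZY|·|YX|) ≈ 0.95818, so ∠Y ≈ 16.63°.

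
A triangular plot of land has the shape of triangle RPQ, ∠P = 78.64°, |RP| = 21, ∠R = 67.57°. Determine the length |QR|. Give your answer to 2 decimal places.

37.02

The third angle is ∠Q = 180° − ∠R − ∠P = 33.79°.
Law of sines: |QR| = |RP|·sin P/sin Q ≈ 37.02.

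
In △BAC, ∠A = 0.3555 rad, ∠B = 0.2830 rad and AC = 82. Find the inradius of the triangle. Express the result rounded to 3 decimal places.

The third angle is ∠C = π − ∠B − ∠A = 2.5031 rad.
Law of sines: CB = AC·sin A/sin B ≈ 102.21.
Law of sines: BA = AC·sin C/sin B ≈ 175.02.
Area = ½·AC·CB·sin C ≈ 2497.6.
Semiperimeter s = (82+102.21+175.02)/2 = 179.61.
Inradius = area/s = 2497.6/179.61 ≈ 13.905.

r ≈ 13.905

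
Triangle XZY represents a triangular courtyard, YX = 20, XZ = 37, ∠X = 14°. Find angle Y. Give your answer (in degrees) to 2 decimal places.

150.62

By the law of cosines, ZY² = YX² + XZ² − 2·YX·XZ·cos X = 332.96, so ZY ≈ 18.247.
Law of cosines again: cos Y = (ZY² + YX² − XZ²)/(2·ZY·YX) ≈ -0.87142, so ∠Y ≈ 150.62°.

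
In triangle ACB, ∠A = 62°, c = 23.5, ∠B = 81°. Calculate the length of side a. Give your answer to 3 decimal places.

The third angle is ∠C = 180° − ∠B − ∠A = 37.00°.
Law of sines: a = c·sin A/sin C ≈ 34.478.

34.478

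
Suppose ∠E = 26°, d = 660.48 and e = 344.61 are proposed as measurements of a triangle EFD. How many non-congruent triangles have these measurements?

2

d·sin E = 660.48·sin(26°) ≈ 289.5.
Since d sin E < e < d (289.5 < 344.61 < 660.48), two triangles exist.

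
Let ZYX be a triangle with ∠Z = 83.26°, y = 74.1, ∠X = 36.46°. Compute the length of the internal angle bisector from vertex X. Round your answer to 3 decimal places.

75.093

The third angle is ∠Y = 180° − ∠X − ∠Z = 60.28°.
Law of sines: z = y·sin Z/sin Y ≈ 84.734.
Law of sines: x = y·sin X/sin Y ≈ 50.705.
The bisector from X has length 2·z·y·cos(∠X/2)/(z+y) ≈ 75.093.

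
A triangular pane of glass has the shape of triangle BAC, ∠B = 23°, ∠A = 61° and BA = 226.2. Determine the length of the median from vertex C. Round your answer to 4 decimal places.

m_C ≈ 104.6120

The third angle is ∠C = 180° − ∠B − ∠A = 96.00°.
Law of sines: AC = BA·sin B/sin C ≈ 88.87.
Law of sines: CB = BA·sin A/sin C ≈ 198.93.
Median from C: ½√(2·AC² + 2·CB² − BA²) ≈ 104.61.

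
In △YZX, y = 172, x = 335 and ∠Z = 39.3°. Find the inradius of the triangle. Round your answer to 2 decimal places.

49.56

By the law of cosines, z² = x² + y² − 2·x·y·cos Z = 52632, so z ≈ 229.42.
Area = ½·x·y·sin Z ≈ 18248.
Semiperimeter s = (172+229.42+335)/2 = 368.21.
Inradius = area/s = 18248/368.21 ≈ 49.558.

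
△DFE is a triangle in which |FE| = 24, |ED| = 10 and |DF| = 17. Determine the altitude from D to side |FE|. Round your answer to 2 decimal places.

Semiperimeter s = (24 + 10 + 17)/2 = 25.5.
Heron's formula: area = √(25.5·1.5·15.5·8.5) ≈ 70.989.
The altitude from D has length 2·area/|FE| ≈ 5.9157.

h_D ≈ 5.92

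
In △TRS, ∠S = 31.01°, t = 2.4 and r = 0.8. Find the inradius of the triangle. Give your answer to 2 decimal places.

By the law of cosines, s² = t² + r² − 2·t·r·cos S = 3.1088, so s ≈ 1.7632.
Area = ½·t·r·sin S ≈ 0.49458.
Semiperimeter p = (2.4+0.8+1.7632)/2 = 2.4816.
Inradius = area/p = 0.49458/2.4816 ≈ 0.1993.

0.20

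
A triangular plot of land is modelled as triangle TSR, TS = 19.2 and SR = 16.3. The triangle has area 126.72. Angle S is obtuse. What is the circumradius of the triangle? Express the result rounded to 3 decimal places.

19.540

From area = ½·TS·SR·sin S, we get sin S = 2·area/(TS·SR) ≈ 0.80982.
Taking the obtuse solution, ∠S ≈ 2.198 rad.
Law of cosines then gives RT ≈ 31.647.
Circumradius = RT/(2 sin S) ≈ 19.54.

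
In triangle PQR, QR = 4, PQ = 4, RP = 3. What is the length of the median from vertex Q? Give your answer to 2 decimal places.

3.71

Median from Q: ½√(2·PQ² + 2·QR² − RP²) ≈ 3.7081.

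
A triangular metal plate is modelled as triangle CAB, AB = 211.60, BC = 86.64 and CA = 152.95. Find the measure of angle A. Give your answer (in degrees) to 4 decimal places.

20.4178

By the law of cosines, cos A = (CA² + AB² − BC²) / (2·CA·AB) ≈ 0.93717, so ∠A ≈ 20.42°.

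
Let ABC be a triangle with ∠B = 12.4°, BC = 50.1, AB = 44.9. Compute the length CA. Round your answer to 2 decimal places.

By the law of cosines, CA² = AB² + BC² − 2·AB·BC·cos B = 131.99, so CA ≈ 11.489.

11.49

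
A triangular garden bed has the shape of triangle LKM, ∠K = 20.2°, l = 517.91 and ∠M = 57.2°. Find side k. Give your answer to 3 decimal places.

The third angle is ∠L = 180° − ∠K − ∠M = 102.60°.
Law of sines: k = l·sin K/sin L ≈ 183.25.

183.247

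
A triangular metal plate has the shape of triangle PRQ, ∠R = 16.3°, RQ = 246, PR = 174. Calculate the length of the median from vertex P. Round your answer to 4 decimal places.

65.7381

By the law of cosines, QP² = PR² + RQ² − 2·PR·RQ·cos R = 8625, so QP ≈ 92.871.
Median from P: ½√(2·QP² + 2·PR² − RQ²) ≈ 65.738.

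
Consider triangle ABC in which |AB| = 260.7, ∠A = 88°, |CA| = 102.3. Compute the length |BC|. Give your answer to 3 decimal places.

By the law of cosines, |BC|² = |CA|² + |AB|² − 2·|CA|·|AB|·cos A = 76568, so |BC| ≈ 276.71.

276.710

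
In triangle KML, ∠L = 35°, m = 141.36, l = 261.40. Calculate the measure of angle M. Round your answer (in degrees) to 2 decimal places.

∠M ≈ 18.07°

Law of sines: sin M = m·sin L/l ≈ 0.31018.
Since l ≥ m, only the acute value applies: ∠M ≈ 18.07°.
Then ∠K = 180° − ∠L − ∠M ≈ 126.93°.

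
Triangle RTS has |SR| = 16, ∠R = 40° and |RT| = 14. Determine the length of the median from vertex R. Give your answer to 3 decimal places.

By the law of cosines, |TS|² = |SR|² + |RT|² − 2·|SR|·|RT|·cos R = 108.81, so |TS| ≈ 10.431.
Median from R: ½√(2·|SR|² + 2·|RT|² − |TS|²) ≈ 14.1.

14.100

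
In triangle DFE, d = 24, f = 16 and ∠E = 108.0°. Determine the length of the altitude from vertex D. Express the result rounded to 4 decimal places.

By the law of cosines, e² = d² + f² − 2·d·f·cos E = 1069.3, so e ≈ 32.701.
Area = ½·d·f·sin E ≈ 182.6.
The altitude from D has length 2·area/d ≈ 15.217.

15.2169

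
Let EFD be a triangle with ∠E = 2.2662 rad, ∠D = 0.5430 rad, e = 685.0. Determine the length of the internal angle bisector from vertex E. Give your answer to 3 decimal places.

The third angle is ∠F = π − ∠D − ∠E = 0.3324 rad.
Law of sines: f = e·sin F/sin E ≈ 291.12.
Law of sines: d = e·sin D/sin E ≈ 460.99.
The bisector from E has length 2·f·d·cos(∠E/2)/(f+d) ≈ 151.26.

151.261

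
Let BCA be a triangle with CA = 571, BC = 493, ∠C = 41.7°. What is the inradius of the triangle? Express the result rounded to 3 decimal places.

129.179

By the law of cosines, AB² = BC² + CA² − 2·BC·CA·cos C = 1.4873e+05, so AB ≈ 385.65.
Area = ½·BC·CA·sin C ≈ 93632.
Semiperimeter s = (571+385.65+493)/2 = 724.83.
Inradius = area/s = 93632/724.83 ≈ 129.18.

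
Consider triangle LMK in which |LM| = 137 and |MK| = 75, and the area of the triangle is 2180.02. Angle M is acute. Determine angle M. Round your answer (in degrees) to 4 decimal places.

25.1086

From area = ½·|LM|·|MK|·sin M, we get sin M = 2·area/(|LM|·|MK|) ≈ 0.42433.
Taking the acute solution, ∠M ≈ 25.11°.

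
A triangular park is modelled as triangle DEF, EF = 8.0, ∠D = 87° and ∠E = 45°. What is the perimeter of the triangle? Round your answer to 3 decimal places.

The third angle is ∠F = 180° − ∠D − ∠E = 48.00°.
Law of sines: FD = EF·sin E/sin D ≈ 5.6646.
Law of sines: DE = EF·sin F/sin D ≈ 5.9533.
Semiperimeter s = (8+5.6646+5.9533)/2 = 9.809.
Perimeter = 8 + 5.6646 + 5.9533 = 19.618.

19.618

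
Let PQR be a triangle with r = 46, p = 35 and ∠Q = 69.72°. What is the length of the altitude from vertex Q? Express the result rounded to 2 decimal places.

h_Q ≈ 32.02

By the law of cosines, q² = r² + p² − 2·r·p·cos Q = 2224.9, so q ≈ 47.169.
Area = ½·r·p·sin Q ≈ 755.1.
The altitude from Q has length 2·area/q ≈ 32.017.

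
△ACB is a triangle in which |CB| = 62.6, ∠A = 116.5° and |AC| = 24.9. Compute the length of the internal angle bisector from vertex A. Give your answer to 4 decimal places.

Law of sines: sin B = |AC|·sin A/|CB| ≈ 0.35597.
Since |CB| ≥ |AC|, only the acute value applies: ∠B ≈ 20.85°.
Then ∠C = 180° − ∠A − ∠B ≈ 42.65°.
Law of sines gives |BA| = |CB|·sin C/sin A ≈ 47.389.
The bisector from A has length 2·|BA|·|AC|·cos(∠A/2)/(|BA|+|AC|) ≈ 17.179.

t_A ≈ 17.1790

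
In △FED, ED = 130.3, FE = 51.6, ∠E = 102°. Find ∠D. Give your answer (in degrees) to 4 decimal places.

By the law of cosines, DF² = FE² + ED² − 2·FE·ED·cos E = 22436, so DF ≈ 149.79.
Law of cosines again: cos D = (ED² + DF² − FE²)/(2·ED·DF) ≈ 0.94152, so ∠D ≈ 19.69°.

19.6917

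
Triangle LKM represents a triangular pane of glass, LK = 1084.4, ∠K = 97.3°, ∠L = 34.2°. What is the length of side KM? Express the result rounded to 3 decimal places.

The third angle is ∠M = 180° − ∠L − ∠K = 48.50°.
Law of sines: KM = LK·sin L/sin M ≈ 813.83.

813.831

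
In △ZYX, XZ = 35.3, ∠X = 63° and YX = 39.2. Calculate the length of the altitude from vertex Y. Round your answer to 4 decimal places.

By the law of cosines, ZY² = YX² + XZ² − 2·YX·XZ·cos X = 1526.3, so ZY ≈ 39.068.
Area = ½·YX·XZ·sin X ≈ 616.47.
The altitude from Y has length 2·area/XZ ≈ 34.927.

34.9275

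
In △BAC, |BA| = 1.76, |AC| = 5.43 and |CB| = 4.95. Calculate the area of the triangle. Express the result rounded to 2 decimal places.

Semiperimeter s = (5.43 + 4.95 + 1.76)/2 = 6.07.
Heron's formula: area = √(6.07·0.64·1.12·4.31) ≈ 4.3304.

area ≈ 4.33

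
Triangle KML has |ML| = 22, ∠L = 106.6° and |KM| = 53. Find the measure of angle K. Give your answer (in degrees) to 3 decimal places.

∠K ≈ 23.440°

Law of sines: sin K = |ML|·sin L/|KM| ≈ 0.39779.
Since |KM| ≥ |ML|, only the acute value applies: ∠K ≈ 23.44°.
Then ∠M = 180° − ∠L − ∠K ≈ 49.96°.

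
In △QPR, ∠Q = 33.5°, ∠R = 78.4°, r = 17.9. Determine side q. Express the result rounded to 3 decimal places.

The third angle is ∠P = 180° − ∠R − ∠Q = 68.10°.
Law of sines: q = r·sin Q/sin R ≈ 10.086.

10.086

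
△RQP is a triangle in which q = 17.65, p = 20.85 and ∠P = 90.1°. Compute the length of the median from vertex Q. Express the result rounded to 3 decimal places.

Law of sines: sin Q = q·sin P/p ≈ 0.84652.
Since p ≥ q, only the acute value applies: ∠Q ≈ 57.84°.
Then ∠R = 180° − ∠P − ∠Q ≈ 32.06°.
Law of sines gives r = p·sin R/sin P ≈ 11.069.
Median from Q: ½√(2·p² + 2·r² − q²) ≈ 14.168.

m_Q ≈ 14.168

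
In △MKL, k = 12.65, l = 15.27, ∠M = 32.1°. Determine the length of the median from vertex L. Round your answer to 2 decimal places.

7.39

By the law of cosines, m² = k² + l² − 2·k·l·cos M = 65.926, so m ≈ 8.1195.
Median from L: ½√(2·m² + 2·k² − l²) ≈ 7.3947.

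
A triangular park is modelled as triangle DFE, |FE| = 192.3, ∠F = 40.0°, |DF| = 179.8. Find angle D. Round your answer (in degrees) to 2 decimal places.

75.27

By the law of cosines, |ED|² = |DF|² + |FE|² − 2·|DF|·|FE|·cos F = 16335, so |ED| ≈ 127.81.
Law of cosines again: cos D = (|ED|² + |DF|² − |FE|²)/(2·|ED|·|DF|) ≈ 0.25421, so ∠D ≈ 75.27°.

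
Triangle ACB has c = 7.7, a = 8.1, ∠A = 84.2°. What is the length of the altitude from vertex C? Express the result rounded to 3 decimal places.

3.392

Law of sines: sin C = c·sin A/a ≈ 0.94575.
Since a ≥ c, only the acute value applies: ∠C ≈ 71.04°.
Then ∠B = 180° − ∠A − ∠C ≈ 24.76°.
Law of sines gives b = a·sin B/sin A ≈ 3.4098.
Area = ½·a·c·sin B ≈ 13.06.
The altitude from C has length 2·area/c ≈ 3.3923.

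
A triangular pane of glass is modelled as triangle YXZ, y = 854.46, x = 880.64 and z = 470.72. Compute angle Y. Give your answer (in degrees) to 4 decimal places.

∠Y ≈ 71.2130°

By the law of cosines, cos Y = (x² + z² − y²) / (2·x·z) ≈ 0.32205, so ∠Y ≈ 71.21°.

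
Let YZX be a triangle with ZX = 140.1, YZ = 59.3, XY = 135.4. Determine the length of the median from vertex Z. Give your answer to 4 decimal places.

m_Z ≈ 83.6000

Median from Z: ½√(2·YZ² + 2·ZX² − XY²) ≈ 83.6.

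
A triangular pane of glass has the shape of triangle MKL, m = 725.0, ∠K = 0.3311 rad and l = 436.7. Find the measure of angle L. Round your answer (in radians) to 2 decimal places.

0.43

By the law of cosines, k² = l² + m² − 2·l·m·cos K = 1.1751e+05, so k ≈ 342.8.
Law of cosines again: cos L = (m² + k² − l²)/(2·m·k) ≈ 0.91022, so ∠L ≈ 0.4270 rad.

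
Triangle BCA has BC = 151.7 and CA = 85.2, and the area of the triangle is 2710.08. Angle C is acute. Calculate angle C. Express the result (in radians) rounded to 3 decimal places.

∠C ≈ 0.433 rad

From area = ½·BC·CA·sin C, we get sin C = 2·area/(BC·CA) ≈ 0.41936.
Taking the acute solution, ∠C ≈ 0.433 rad.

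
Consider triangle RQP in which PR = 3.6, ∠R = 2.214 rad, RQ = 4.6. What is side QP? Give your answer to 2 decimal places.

By the law of cosines, QP² = PR² + RQ² − 2·PR·RQ·cos R = 53.984, so QP ≈ 7.3474.

7.35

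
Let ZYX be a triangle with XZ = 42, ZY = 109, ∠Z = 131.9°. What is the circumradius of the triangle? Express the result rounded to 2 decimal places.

By the law of cosines, YX² = XZ² + ZY² − 2·XZ·ZY·cos Z = 19760, so YX ≈ 140.57.
Area = ½·XZ·ZY·sin Z ≈ 1703.7.
Circumradius = YX/(2 sin Z) ≈ 94.429.

R ≈ 94.43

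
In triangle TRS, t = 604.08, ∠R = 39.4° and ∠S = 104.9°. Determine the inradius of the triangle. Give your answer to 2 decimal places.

The third angle is ∠T = 180° − ∠R − ∠S = 35.70°.
Law of sines: r = t·sin R/sin T ≈ 657.07.
Law of sines: s = t·sin S/sin T ≈ 1000.4.
Area = ½·t·r·sin S ≈ 1.9179e+05.
Semiperimeter p = (604.08+657.07+1000.4)/2 = 1130.8.
Inradius = area/p = 1.9179e+05/1130.8 ≈ 169.61.

169.61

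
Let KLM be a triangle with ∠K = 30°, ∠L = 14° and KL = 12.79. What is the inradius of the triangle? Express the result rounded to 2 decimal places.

The third angle is ∠M = 180° − ∠K − ∠L = 136.00°.
Law of sines: LM = KL·sin K/sin M ≈ 9.206.
Law of sines: MK = KL·sin L/sin M ≈ 4.4542.
Area = ½·KL·LM·sin L ≈ 14.242.
Semiperimeter s = (9.206+4.4542+12.79)/2 = 13.225.
Inradius = area/s = 14.242/13.225 ≈ 1.0769.

r ≈ 1.08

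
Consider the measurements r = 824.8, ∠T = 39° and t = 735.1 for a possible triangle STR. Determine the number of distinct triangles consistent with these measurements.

r·sin T = 824.8·sin(39°) ≈ 519.1.
Since r sin T < t < r (519.1 < 735.1 < 824.8), two triangles exist.

2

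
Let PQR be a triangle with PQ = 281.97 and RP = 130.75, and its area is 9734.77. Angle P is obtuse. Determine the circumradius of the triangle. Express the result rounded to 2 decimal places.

From area = ½·RP·PQ·sin P, we get sin P = 2·area/(RP·PQ) ≈ 0.52809.
Taking the obtuse solution, ∠P ≈ 148.12°.
Law of cosines then gives QR ≈ 399.02.
Circumradius = QR/(2 sin P) ≈ 377.79.

377.79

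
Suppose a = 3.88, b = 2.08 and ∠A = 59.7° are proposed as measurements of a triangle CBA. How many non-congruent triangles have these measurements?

b·sin A = 2.08·sin(59.7°) ≈ 1.796.
Since a ≥ b, exactly one triangle exists.

1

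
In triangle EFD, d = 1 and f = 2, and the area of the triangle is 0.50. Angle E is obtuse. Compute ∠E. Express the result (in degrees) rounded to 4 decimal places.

∠E ≈ 150.0000°

From area = ½·f·d·sin E, we get sin E = 2·area/(f·d) ≈ 0.50000.
Taking the obtuse solution, ∠E ≈ 150.00°.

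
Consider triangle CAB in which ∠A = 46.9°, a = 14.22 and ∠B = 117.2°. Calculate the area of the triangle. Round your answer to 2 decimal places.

area ≈ 33.74

The third angle is ∠C = 180° − ∠A − ∠B = 15.90°.
Law of sines: c = a·sin C/sin A ≈ 5.3354.
Law of sines: b = a·sin B/sin A ≈ 17.321.
Area = ½·a·c·sin B ≈ 33.74.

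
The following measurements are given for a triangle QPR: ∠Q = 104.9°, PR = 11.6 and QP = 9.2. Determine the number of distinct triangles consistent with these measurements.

QP·sin Q = 9.2·sin(104.9°) ≈ 8.891.
Since ∠Q is not acute, a triangle exists only if PR > QP; here PR > QP, so there is exactly one triangle.

1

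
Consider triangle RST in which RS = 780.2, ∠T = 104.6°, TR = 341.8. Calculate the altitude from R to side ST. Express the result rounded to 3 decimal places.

h_R ≈ 330.763

Law of sines: sin S = TR·sin T/RS ≈ 0.42395.
Since RS ≥ TR, only the acute value applies: ∠S ≈ 25.08°.
Then ∠R = 180° − ∠T − ∠S ≈ 50.32°.
Law of sines gives ST = RS·sin R/sin T ≈ 620.46.
Area = ½·RS·TR·sin R ≈ 1.0261e+05.
The altitude from R has length 2·area/ST ≈ 330.76.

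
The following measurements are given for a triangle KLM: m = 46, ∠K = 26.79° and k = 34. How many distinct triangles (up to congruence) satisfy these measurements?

2

m·sin K = 46·sin(26.79°) ≈ 20.73.
Since m sin K < k < m (20.73 < 34 < 46), two triangles exist.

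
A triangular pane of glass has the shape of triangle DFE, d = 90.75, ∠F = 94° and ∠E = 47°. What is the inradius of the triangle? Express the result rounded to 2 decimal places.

The third angle is ∠D = 180° − ∠F − ∠E = 39.00°.
Law of sines: f = d·sin F/sin D ≈ 143.85.
Law of sines: e = d·sin E/sin D ≈ 105.46.
Area = ½·d·f·sin E ≈ 4773.8.
Semiperimeter s = (90.75+143.85+105.46)/2 = 170.03.
Inradius = area/s = 4773.8/170.03 ≈ 28.075.

r ≈ 28.08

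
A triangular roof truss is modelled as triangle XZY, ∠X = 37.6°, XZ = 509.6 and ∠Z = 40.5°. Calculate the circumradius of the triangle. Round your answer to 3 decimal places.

The third angle is ∠Y = 180° − ∠X − ∠Z = 101.90°.
Law of sines: ZY = XZ·sin X/sin Y ≈ 317.76.
Law of sines: YX = XZ·sin Z/sin Y ≈ 338.23.
Circumradius = XZ/(2 sin Y) ≈ 260.4.

260.396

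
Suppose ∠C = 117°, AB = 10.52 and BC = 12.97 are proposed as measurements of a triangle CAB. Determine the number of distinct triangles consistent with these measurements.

BC·sin C = 12.97·sin(117°) ≈ 11.56.
Since ∠C is not acute, a triangle exists only if AB > BC; here AB ≤ BC, so there is no triangle.

0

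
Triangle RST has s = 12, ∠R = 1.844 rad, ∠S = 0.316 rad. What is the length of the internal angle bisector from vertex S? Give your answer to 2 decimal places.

The third angle is ∠T = π − ∠R − ∠S = 0.982 rad.
Law of sines: r = s·sin R/sin S ≈ 37.182.
Law of sines: t = s·sin T/sin S ≈ 32.103.
The bisector from S has length 2·t·r·cos(∠S/2)/(t+r) ≈ 34.027.

34.03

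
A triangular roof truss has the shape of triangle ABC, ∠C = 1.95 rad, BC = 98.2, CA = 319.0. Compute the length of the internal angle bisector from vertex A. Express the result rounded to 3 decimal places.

t_A ≈ 338.576

By the law of cosines, AB² = BC² + CA² − 2·BC·CA·cos C = 1.346e+05, so AB ≈ 366.87.
Law of cosines again: cos A = (CA² + AB² − BC²)/(2·CA·AB) ≈ 0.96859, so ∠A ≈ 0.251 rad.
The bisector from A has length 2·CA·AB·cos(∠A/2)/(CA+AB) ≈ 338.58.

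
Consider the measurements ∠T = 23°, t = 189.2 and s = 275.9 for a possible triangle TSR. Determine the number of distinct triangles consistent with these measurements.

s·sin T = 275.9·sin(23°) ≈ 107.8.
Since s sin T < t < s (107.8 < 189.2 < 275.9), two triangles exist.

2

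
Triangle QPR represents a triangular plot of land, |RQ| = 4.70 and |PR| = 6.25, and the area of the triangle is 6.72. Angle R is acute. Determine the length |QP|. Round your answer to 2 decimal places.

2.99

From area = ½·|PR|·|RQ|·sin R, we get sin R = 2·area/(|PR|·|RQ|) ≈ 0.45753.
Taking the acute solution, ∠R ≈ 27.23°.
Law of cosines then gives |QP| ≈ 2.9854.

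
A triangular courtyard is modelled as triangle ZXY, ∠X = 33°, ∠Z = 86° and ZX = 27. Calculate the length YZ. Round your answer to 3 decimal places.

The third angle is ∠Y = 180° − ∠Z − ∠X = 61.00°.
Law of sines: YZ = ZX·sin X/sin Y ≈ 16.813.

16.813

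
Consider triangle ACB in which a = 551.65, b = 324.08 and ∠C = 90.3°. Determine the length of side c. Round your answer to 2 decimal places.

641.26

By the law of cosines, c² = b² + a² − 2·b·a·cos C = 4.1122e+05, so c ≈ 641.26.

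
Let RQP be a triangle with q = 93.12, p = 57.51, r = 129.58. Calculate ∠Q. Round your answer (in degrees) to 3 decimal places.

39.942

By the law of cosines, cos Q = (p² + r² − q²) / (2·p·r) ≈ 0.76669, so ∠Q ≈ 39.94°.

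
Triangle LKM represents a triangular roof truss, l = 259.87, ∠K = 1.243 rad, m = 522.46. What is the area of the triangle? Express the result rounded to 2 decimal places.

area ≈ 64271.20

Area = ½·m·l·sin K ≈ 64271.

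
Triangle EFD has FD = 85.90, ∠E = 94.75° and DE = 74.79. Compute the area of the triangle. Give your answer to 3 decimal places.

Law of sines: sin F = DE·sin E/FD ≈ 0.86767.
Since FD ≥ DE, only the acute value applies: ∠F ≈ 60.19°.
Then ∠D = 180° − ∠E − ∠F ≈ 25.06°.
Law of sines gives EF = FD·sin D/sin E ≈ 36.511.
Area = ½·FD·DE·sin D ≈ 1360.6.

area ≈ 1360.627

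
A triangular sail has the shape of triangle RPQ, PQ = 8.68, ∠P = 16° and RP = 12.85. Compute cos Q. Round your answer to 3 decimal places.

cos Q ≈ -0.720

By the law of cosines, QR² = RP² + PQ² − 2·RP·PQ·cos P = 26.03, so QR ≈ 5.102.
Law of cosines again: cos Q = (PQ² + QR² − RP²)/(2·PQ·QR) ≈ -0.71976, so ∠Q ≈ 136.03°.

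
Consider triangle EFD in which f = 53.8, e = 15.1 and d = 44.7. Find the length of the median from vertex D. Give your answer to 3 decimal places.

m_D ≈ 32.584

Median from D: ½√(2·e² + 2·f² − d²) ≈ 32.584.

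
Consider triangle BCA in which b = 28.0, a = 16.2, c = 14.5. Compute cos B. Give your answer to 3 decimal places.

By the law of cosines, cos B = (c² + a² − b²) / (2·c·a) ≈ -0.66264, so ∠B ≈ 131.50°.

cos B ≈ -0.663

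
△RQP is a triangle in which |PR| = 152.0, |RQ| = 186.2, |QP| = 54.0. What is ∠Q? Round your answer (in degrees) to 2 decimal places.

By the law of cosines, cos Q = (|RQ|² + |QP|² − |PR|²) / (2·|RQ|·|QP|) ≈ 0.72018, so ∠Q ≈ 43.93°.

∠Q ≈ 43.93°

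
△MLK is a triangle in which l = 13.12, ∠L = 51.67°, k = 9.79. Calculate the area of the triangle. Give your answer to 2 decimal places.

64.16

Law of sines: sin K = k·sin L/l ≈ 0.58535.
Since l ≥ k, only the acute value applies: ∠K ≈ 35.83°.
Then ∠M = 180° − ∠L − ∠K ≈ 92.50°.
Law of sines gives m = l·sin M/sin L ≈ 16.709.
Area = ½·l·k·sin M ≈ 64.161.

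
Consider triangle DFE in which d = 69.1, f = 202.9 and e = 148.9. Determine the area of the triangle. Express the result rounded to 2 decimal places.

Semiperimeter s = (69.1 + 202.9 + 148.9)/2 = 210.45.
Heron's formula: area = √(210.45·141.35·7.55·61.55) ≈ 3718.

area ≈ 3718.00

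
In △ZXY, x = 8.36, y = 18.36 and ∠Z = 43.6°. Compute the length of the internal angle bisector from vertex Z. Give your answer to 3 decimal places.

10.667

By the law of cosines, z² = x² + y² − 2·x·y·cos Z = 184.67, so z ≈ 13.589.
The bisector from Z has length 2·x·y·cos(∠Z/2)/(x+y) ≈ 10.667.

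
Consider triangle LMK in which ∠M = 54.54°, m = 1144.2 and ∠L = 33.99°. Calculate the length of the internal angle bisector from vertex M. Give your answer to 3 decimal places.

895.365

The third angle is ∠K = 180° − ∠L − ∠M = 91.47°.
Law of sines: l = m·sin L/sin M ≈ 785.32.
Law of sines: k = m·sin K/sin M ≈ 1404.3.
The bisector from M has length 2·k·l·cos(∠M/2)/(k+l) ≈ 895.37.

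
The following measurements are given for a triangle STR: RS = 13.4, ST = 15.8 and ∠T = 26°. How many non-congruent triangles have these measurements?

2

ST·sin T = 15.8·sin(26°) ≈ 6.926.
Since ST sin T < RS < ST (6.926 < 13.4 < 15.8), two triangles exist.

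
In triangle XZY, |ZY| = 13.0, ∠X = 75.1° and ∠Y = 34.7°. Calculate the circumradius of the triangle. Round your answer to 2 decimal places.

The third angle is ∠Z = 180° − ∠Y − ∠X = 70.20°.
Law of sines: |YX| = |ZY|·sin Z/sin X ≈ 12.657.
Law of sines: |XZ| = |ZY|·sin Y/sin X ≈ 7.6581.
Circumradius = |ZY|/(2 sin X) ≈ 6.7262.

6.73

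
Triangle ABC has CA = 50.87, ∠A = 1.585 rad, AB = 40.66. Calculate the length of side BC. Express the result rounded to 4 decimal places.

65.5725

By the law of cosines, BC² = CA² + AB² − 2·CA·AB·cos A = 4299.7, so BC ≈ 65.572.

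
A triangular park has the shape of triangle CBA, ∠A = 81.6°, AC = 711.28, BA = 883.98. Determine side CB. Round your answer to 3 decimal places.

By the law of cosines, CB² = BA² + AC² − 2·BA·AC·cos A = 1.1036e+06, so CB ≈ 1050.5.

1050.542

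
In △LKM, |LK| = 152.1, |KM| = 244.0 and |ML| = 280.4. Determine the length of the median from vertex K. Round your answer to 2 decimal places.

147.24

Median from K: ½√(2·|LK|² + 2·|KM|² − |ML|²) ≈ 147.24.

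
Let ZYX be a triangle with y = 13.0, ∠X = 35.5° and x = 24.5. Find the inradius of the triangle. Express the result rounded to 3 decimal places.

r ≈ 3.584

Law of sines: sin Y = y·sin X/x ≈ 0.30813.
Since x ≥ y, only the acute value applies: ∠Y ≈ 17.95°.
Then ∠Z = 180° − ∠X − ∠Y ≈ 126.55°.
Law of sines gives z = x·sin Z/sin X ≈ 33.891.
Area = ½·x·y·sin Z ≈ 127.93.
Semiperimeter s = (33.891+13+24.5)/2 = 35.696.
Inradius = area/s = 127.93/35.696 ≈ 3.5838.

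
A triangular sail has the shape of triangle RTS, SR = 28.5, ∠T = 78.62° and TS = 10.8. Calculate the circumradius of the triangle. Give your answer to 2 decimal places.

Law of sines: sin R = TS·sin T/SR ≈ 0.37150.
Since SR ≥ TS, only the acute value applies: ∠R ≈ 21.81°.
Then ∠S = 180° − ∠T − ∠R ≈ 79.57°.
Law of sines gives RT = SR·sin S/sin T ≈ 28.591.
Circumradius = SR/(2 sin T) ≈ 14.536.

14.54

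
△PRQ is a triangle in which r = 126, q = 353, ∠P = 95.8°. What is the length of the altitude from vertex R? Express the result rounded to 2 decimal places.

By the law of cosines, p² = r² + q² − 2·r·q·cos P = 1.4947e+05, so p ≈ 386.62.
Area = ½·r·q·sin P ≈ 22125.
The altitude from R has length 2·area/r ≈ 351.19.

h_R ≈ 351.19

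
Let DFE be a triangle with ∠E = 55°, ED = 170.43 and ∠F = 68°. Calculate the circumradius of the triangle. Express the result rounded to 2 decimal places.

The third angle is ∠D = 180° − ∠F − ∠E = 57.00°.
Law of sines: FE = ED·sin D/sin F ≈ 154.16.
Law of sines: DF = ED·sin E/sin F ≈ 150.57.
Circumradius = ED/(2 sin F) ≈ 91.907.

91.91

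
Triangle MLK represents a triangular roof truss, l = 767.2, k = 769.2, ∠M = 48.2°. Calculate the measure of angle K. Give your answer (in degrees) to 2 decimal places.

By the law of cosines, m² = l² + k² − 2·l·k·cos M = 3.9358e+05, so m ≈ 627.36.
Law of cosines again: cos K = (m² + l² − k²)/(2·m·l) ≈ 0.40567, so ∠K ≈ 66.07°.

66.07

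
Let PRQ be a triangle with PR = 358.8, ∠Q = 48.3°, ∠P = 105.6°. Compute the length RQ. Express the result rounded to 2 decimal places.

The third angle is ∠R = 180° − ∠Q − ∠P = 26.10°.
Law of sines: RQ = PR·sin P/sin Q ≈ 462.85.

462.85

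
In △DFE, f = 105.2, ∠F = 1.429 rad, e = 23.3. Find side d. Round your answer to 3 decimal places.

Law of sines: sin E = e·sin F/f ≈ 0.21926.
Since f ≥ e, only the acute value applies: ∠E ≈ 0.221 rad.
Then ∠D = π − ∠F − ∠E ≈ 1.492 rad.
Law of sines gives d = f·sin D/sin F ≈ 105.93.

105.933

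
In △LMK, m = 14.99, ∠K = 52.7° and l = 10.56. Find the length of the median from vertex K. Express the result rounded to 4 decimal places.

By the law of cosines, k² = l² + m² − 2·l·m·cos K = 144.36, so k ≈ 12.015.
Median from K: ½√(2·l² + 2·m² − k²) ≈ 11.49.

m_K ≈ 11.4898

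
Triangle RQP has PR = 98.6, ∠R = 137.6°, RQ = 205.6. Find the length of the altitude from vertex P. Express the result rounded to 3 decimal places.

By the law of cosines, QP² = PR² + RQ² − 2·PR·RQ·cos R = 81933, so QP ≈ 286.24.
Area = ½·PR·RQ·sin R ≈ 6834.8.
The altitude from P has length 2·area/RQ ≈ 66.486.

h_P ≈ 66.486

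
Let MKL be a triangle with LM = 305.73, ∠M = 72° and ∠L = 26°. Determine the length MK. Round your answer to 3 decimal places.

135.340

The third angle is ∠K = 180° − ∠L − ∠M = 82.00°.
Law of sines: MK = LM·sin L/sin K ≈ 135.34.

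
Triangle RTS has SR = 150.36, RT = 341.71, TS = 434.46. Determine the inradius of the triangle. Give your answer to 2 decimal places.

Semiperimeter s = (434.46 + 150.36 + 341.71)/2 = 463.26.
Heron's formula: area = √(463.26·28.805·312.9·121.56) ≈ 22529.
Inradius = area/s = 22529/463.26 ≈ 48.631.

r ≈ 48.63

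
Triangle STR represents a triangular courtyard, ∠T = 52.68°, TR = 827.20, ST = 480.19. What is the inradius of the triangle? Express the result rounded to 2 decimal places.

160.71

By the law of cosines, RS² = ST² + TR² − 2·ST·TR·cos T = 4.3321e+05, so RS ≈ 658.19.
Area = ½·ST·TR·sin T ≈ 1.5794e+05.
Semiperimeter s = (827.2+658.19+480.19)/2 = 982.79.
Inradius = area/s = 1.5794e+05/982.79 ≈ 160.71.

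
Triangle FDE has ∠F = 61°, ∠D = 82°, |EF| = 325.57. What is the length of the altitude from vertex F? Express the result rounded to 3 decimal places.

195.933

The third angle is ∠E = 180° − ∠F − ∠D = 37.00°.
Law of sines: |DE| = |EF|·sin F/sin D ≈ 287.55.
Law of sines: |FD| = |EF|·sin E/sin D ≈ 197.86.
Area = ½·|EF|·|DE|·sin E ≈ 28170.
The altitude from F has length 2·area/|DE| ≈ 195.93.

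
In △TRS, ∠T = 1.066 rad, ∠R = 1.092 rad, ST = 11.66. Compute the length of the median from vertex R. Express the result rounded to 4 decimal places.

9.5879

The third angle is ∠S = π − ∠T − ∠R = 0.984 rad.
Law of sines: RS = ST·sin T/sin R ≈ 11.499.
Law of sines: TR = ST·sin S/sin R ≈ 10.937.
Median from R: ½√(2·TR² + 2·RS² − ST²) ≈ 9.5879.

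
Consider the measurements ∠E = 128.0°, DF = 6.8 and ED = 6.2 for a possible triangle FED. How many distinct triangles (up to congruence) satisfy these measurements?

ED·sin E = 6.2·sin(128.0°) ≈ 4.886.
Since ∠E is not acute, a triangle exists only if DF > ED; here DF > ED, so there is exactly one triangle.

1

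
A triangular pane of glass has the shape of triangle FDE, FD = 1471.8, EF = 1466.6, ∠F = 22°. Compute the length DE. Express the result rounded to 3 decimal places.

By the law of cosines, DE² = EF² + FD² − 2·EF·FD·cos F = 3.1438e+05, so DE ≈ 560.7.

560.696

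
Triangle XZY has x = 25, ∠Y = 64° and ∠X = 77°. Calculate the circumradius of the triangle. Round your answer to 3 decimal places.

12.829

The third angle is ∠Z = 180° − ∠Y − ∠X = 39.00°.
Law of sines: z = x·sin Z/sin X ≈ 16.147.
Law of sines: y = x·sin Y/sin X ≈ 23.061.
Circumradius = x/(2 sin X) ≈ 12.829.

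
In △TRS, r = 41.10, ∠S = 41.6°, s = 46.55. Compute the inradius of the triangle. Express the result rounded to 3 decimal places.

11.965

Law of sines: sin R = r·sin S/s ≈ 0.58619.
Since s ≥ r, only the acute value applies: ∠R ≈ 35.89°.
Then ∠T = 180° − ∠S − ∠R ≈ 102.51°.
Law of sines gives t = s·sin T/sin S ≈ 68.448.
Area = ½·s·r·sin T ≈ 933.88.
Semiperimeter p = (68.448+41.1+46.55)/2 = 78.049.
Inradius = area/p = 933.88/78.049 ≈ 11.965.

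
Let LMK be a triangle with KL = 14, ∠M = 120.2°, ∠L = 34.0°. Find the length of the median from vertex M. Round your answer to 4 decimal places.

The third angle is ∠K = 180° − ∠L − ∠M = 25.80°.
Law of sines: MK = KL·sin L/sin M ≈ 9.0581.
Law of sines: LM = KL·sin K/sin M ≈ 7.0501.
Median from M: ½√(2·LM² + 2·MK² − KL²) ≈ 4.1081.

4.1081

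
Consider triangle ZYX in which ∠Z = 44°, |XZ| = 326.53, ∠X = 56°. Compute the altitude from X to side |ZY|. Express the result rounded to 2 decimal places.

h_X ≈ 226.83

The third angle is ∠Y = 180° − ∠X − ∠Z = 80.00°.
Law of sines: |YX| = |XZ|·sin Z/sin Y ≈ 230.33.
Law of sines: |ZY| = |XZ|·sin X/sin Y ≈ 274.88.
Area = ½·|XZ|·|YX|·sin X ≈ 31175.
The altitude from X has length 2·area/|ZY| ≈ 226.83.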